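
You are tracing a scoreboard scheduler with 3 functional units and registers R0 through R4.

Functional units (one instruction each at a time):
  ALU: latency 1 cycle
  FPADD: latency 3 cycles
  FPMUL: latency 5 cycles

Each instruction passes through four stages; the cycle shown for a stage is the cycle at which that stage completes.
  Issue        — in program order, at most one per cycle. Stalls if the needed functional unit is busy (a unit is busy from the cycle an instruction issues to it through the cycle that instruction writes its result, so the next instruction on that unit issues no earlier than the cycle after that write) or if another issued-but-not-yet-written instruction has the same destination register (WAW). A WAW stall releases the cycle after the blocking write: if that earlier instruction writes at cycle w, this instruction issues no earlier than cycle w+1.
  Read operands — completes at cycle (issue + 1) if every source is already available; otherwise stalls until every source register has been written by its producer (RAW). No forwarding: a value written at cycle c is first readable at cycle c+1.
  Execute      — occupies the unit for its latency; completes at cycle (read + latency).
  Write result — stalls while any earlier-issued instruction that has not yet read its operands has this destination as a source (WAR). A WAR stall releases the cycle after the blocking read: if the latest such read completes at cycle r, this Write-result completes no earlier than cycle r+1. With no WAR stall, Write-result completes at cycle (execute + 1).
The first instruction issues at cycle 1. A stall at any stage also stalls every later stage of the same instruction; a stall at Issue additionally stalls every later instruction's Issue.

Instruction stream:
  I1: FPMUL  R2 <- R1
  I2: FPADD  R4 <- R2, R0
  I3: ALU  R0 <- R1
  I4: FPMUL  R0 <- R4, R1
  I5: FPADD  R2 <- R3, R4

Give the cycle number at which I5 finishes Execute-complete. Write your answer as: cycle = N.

cycle = 18

[I1] 1/2/7/8
[I2] 2/9/12/13  (RAW R2: wait I1 write@8)
[I3] 3/4/5/10  (WAR R0: wait I2 read@9)
[I4] 11/14/19/20  (WAW R0: wait I3 write@10; RAW R4: wait I2 write@13)
[I5] 14/15/18/19  (struct: FPADD busy until I2 writes@13)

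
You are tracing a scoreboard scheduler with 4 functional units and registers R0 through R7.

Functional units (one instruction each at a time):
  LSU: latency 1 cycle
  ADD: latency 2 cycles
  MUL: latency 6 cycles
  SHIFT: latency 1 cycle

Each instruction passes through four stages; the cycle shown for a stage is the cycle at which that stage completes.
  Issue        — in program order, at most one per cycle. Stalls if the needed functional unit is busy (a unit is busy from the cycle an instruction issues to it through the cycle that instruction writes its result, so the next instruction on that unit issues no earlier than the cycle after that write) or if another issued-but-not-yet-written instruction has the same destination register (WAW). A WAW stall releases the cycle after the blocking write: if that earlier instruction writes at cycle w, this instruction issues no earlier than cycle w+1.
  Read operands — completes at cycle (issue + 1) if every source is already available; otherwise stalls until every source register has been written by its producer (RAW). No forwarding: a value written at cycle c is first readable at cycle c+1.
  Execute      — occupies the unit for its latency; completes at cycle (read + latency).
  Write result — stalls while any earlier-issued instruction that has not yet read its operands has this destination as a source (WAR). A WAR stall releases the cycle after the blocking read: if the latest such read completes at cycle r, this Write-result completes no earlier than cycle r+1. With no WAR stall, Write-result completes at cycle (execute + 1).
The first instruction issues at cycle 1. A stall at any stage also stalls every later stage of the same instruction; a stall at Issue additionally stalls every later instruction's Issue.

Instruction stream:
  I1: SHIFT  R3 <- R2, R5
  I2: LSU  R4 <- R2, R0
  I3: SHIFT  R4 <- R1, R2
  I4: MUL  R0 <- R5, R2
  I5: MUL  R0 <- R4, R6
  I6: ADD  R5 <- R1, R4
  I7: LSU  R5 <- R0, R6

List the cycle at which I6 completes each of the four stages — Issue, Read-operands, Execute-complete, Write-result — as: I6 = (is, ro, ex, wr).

[I1] 1/2/3/4
[I2] 2/3/4/5
[I3] 6/7/8/9  (WAW R4: wait I2 write@5)
[I4] 7/8/14/15
[I5] 16/17/23/24  (struct: MUL busy until I4 writes@15)
[I6] 17/18/20/21
[I7] 22/25/26/27  (WAW R5: wait I6 write@21; RAW R0: wait I5 write@24)

I6 = (17, 18, 20, 21)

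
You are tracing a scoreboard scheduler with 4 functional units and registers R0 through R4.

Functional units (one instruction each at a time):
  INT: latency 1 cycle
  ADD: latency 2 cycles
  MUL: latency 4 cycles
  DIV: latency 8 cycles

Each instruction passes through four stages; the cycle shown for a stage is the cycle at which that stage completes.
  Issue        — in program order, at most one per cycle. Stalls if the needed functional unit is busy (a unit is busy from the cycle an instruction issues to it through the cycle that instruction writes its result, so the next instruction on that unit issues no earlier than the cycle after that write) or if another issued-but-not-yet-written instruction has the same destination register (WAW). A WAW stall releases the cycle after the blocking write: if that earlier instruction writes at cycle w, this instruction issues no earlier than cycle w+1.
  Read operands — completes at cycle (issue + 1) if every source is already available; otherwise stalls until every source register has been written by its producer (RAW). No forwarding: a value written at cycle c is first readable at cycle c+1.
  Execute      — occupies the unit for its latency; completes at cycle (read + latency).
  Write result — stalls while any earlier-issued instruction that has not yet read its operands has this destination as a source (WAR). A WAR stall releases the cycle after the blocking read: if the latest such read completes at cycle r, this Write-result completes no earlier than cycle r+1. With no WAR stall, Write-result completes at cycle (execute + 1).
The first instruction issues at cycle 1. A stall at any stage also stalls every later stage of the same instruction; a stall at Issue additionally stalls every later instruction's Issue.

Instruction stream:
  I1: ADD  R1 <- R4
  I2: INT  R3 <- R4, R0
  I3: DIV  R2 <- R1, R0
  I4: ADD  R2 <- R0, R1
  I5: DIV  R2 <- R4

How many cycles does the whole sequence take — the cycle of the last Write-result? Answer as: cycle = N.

cycle = 31

c1: I1→ADD
c2: I1 RO, I2→INT
c3: I2 RO, I3→DIV
c4: I1 EX, I2 EX
c5: I1 WR R1, I2 WR R3
c6: I3 RO
c14: I3 EX
c15: I3 WR R2
c16: I4→ADD
c17: I4 RO
c19: I4 EX
c20: I4 WR R2
c21: I5→DIV
c22: I5 RO
c30: I5 EX
c31: I5 WR R2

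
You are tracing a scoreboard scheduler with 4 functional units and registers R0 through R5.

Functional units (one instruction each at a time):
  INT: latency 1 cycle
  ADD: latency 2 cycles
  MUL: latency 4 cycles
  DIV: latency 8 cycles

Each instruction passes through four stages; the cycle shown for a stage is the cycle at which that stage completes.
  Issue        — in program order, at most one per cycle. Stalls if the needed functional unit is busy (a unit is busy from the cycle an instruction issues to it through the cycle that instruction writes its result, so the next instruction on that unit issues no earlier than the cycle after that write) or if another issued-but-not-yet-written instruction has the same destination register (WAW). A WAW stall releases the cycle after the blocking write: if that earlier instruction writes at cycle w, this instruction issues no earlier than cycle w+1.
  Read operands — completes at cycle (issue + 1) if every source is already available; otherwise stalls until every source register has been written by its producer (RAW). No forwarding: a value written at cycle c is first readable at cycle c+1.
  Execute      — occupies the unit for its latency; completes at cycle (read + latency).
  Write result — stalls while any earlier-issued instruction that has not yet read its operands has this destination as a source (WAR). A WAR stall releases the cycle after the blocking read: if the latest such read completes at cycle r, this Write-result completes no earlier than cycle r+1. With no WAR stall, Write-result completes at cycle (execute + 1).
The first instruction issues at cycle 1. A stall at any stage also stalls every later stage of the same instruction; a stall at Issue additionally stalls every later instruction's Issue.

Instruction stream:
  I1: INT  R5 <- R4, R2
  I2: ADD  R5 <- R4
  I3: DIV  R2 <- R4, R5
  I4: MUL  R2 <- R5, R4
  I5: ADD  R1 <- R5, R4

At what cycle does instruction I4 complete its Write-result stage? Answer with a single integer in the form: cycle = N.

cycle = 26

[1] I1→INT
[2] I1 RO
[3] I1 EX
[4] I1 WR R5
[5] I2→ADD
[6] I2 RO · I3→DIV
[8] I2 EX
[9] I2 WR R5
[10] I3 RO
[18] I3 EX
[19] I3 WR R2
[20] I4→MUL
[21] I4 RO · I5→ADD
[22] I5 RO
[24] I5 EX
[25] I4 EX · I5 WR R1
[26] I4 WR R2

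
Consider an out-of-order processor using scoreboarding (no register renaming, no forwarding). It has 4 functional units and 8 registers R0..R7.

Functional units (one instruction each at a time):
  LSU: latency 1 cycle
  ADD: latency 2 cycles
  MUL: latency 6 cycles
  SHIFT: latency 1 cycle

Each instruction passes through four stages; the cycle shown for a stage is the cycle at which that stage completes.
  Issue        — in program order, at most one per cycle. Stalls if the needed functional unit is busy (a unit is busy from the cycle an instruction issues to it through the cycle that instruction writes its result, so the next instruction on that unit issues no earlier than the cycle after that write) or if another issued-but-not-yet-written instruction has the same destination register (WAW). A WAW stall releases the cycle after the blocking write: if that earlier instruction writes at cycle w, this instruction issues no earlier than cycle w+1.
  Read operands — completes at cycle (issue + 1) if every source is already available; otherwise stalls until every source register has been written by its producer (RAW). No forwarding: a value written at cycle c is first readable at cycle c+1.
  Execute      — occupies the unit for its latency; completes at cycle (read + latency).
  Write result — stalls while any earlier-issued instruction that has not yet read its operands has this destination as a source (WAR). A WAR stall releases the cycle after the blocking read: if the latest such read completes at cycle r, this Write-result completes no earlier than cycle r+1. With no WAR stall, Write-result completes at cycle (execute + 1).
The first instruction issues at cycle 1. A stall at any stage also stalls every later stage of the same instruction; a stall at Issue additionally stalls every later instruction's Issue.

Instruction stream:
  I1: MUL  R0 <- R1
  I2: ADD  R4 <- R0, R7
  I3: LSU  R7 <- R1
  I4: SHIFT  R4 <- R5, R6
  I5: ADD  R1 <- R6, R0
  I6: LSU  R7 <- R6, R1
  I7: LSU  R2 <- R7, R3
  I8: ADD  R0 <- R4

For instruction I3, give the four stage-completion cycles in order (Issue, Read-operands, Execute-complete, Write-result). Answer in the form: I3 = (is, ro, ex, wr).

I3 = (3, 4, 5, 11)

I1: IS=1 RO=2 EX=8 WR=9
I2: IS=2 RO=10 EX=12 WR=13  [RAW R0: wait I1 write@9]
I3: IS=3 RO=4 EX=5 WR=11  [WAR R7: wait I2 read@10]
I4: IS=14 RO=15 EX=16 WR=17  [WAW R4: wait I2 write@13]
I5: IS=15 RO=16 EX=18 WR=19
I6: IS=16 RO=20 EX=21 WR=22  [RAW R1: wait I5 write@19]
I7: IS=23 RO=24 EX=25 WR=26  [struct: LSU busy until I6 writes@22]
I8: IS=24 RO=25 EX=27 WR=28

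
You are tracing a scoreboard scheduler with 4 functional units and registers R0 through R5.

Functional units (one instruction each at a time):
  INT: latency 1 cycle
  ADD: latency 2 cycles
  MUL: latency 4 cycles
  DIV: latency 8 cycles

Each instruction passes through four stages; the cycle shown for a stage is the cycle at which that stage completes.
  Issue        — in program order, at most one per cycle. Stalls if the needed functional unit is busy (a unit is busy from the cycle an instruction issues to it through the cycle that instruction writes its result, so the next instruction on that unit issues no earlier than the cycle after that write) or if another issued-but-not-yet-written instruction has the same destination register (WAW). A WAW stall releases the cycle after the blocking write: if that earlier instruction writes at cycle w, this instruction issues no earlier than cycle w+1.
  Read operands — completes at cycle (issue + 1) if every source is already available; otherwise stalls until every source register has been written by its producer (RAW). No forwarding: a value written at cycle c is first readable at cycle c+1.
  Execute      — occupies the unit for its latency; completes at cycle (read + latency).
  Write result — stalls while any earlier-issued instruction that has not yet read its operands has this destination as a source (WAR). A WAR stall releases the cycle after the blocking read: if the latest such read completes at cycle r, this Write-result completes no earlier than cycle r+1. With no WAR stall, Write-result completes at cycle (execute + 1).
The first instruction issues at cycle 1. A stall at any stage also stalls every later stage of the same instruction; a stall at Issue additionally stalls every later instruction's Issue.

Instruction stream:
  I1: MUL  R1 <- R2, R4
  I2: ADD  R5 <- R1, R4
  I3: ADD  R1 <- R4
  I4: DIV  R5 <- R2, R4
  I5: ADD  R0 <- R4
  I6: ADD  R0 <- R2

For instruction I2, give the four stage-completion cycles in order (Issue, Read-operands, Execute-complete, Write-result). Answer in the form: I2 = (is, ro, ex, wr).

I2 = (2, 8, 10, 11)

[I1] 1/2/6/7
[I2] 2/8/10/11  (RAW R1: wait I1 write@7)
[I3] 12/13/15/16  (struct: ADD busy until I2 writes@11)
[I4] 13/14/22/23
[I5] 17/18/20/21  (struct: ADD busy until I3 writes@16)
[I6] 22/23/25/26  (struct: ADD busy until I5 writes@21)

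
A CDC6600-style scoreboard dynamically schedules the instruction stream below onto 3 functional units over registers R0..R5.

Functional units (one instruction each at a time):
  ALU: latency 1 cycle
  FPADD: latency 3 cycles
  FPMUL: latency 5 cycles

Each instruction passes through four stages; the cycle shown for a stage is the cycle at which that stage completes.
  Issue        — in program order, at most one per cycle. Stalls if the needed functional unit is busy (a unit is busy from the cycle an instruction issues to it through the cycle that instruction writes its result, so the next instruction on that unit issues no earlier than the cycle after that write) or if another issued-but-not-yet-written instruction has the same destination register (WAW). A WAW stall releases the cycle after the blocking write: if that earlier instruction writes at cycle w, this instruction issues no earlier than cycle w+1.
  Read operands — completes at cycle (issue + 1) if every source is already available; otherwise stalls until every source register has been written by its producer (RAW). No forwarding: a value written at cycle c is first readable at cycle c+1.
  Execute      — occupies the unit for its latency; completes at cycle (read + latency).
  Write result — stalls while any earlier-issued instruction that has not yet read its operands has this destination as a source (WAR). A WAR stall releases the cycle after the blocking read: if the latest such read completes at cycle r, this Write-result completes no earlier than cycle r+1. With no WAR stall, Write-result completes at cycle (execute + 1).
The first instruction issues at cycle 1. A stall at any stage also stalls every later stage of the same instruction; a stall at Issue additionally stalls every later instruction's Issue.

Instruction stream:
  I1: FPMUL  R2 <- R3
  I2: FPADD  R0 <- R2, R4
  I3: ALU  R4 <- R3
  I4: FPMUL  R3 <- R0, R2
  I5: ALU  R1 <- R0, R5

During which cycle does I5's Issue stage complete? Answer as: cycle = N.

cycle = 11

[1] issue I1 (FPMUL)
[2] I1 read-ops, issue I2 (FPADD)
[3] issue I3 (ALU)
[4] I3 read-ops
[5] I3 finished on ALU
[7] I1 finished on FPMUL
[8] I1→R2
[9] I2 read-ops, issue I4 (FPMUL)
[10] I3→R4
[11] issue I5 (ALU)
[12] I2 finished on FPADD
[13] I2→R0
[14] I4 read-ops, I5 read-ops
[15] I5 finished on ALU
[16] I5→R1
[19] I4 finished on FPMUL
[20] I4→R3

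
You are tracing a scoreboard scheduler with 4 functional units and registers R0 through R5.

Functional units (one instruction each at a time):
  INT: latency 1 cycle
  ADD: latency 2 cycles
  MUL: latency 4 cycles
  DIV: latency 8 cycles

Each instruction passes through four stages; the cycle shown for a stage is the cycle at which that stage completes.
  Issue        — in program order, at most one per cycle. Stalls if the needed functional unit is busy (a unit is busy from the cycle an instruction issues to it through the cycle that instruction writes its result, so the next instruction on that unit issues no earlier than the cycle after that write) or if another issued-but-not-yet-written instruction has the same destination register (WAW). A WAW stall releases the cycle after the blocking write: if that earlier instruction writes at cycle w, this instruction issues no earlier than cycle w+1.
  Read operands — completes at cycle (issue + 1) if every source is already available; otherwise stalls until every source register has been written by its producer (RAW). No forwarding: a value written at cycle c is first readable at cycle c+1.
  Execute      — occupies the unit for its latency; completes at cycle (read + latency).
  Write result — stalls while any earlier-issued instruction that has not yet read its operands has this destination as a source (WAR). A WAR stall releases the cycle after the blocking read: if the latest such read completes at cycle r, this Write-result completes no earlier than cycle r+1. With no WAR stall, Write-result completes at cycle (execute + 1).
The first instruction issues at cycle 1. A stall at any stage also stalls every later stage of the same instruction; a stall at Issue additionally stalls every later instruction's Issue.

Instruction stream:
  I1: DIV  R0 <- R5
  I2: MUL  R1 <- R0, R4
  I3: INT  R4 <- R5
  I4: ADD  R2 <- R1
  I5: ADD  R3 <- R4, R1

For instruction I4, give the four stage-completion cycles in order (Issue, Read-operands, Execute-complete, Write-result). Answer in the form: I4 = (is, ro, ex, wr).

1) issue 1, read 2, done 10, write 11
2) issue 2, read 12, done 16, write 17  <RAW R0: wait I1 write@11>
3) issue 3, read 4, done 5, write 13  <WAR R4: wait I2 read@12>
4) issue 4, read 18, done 20, write 21  <RAW R1: wait I2 write@17>
5) issue 22, read 23, done 25, write 26  <struct: ADD busy until I4 writes@21>

I4 = (4, 18, 20, 21)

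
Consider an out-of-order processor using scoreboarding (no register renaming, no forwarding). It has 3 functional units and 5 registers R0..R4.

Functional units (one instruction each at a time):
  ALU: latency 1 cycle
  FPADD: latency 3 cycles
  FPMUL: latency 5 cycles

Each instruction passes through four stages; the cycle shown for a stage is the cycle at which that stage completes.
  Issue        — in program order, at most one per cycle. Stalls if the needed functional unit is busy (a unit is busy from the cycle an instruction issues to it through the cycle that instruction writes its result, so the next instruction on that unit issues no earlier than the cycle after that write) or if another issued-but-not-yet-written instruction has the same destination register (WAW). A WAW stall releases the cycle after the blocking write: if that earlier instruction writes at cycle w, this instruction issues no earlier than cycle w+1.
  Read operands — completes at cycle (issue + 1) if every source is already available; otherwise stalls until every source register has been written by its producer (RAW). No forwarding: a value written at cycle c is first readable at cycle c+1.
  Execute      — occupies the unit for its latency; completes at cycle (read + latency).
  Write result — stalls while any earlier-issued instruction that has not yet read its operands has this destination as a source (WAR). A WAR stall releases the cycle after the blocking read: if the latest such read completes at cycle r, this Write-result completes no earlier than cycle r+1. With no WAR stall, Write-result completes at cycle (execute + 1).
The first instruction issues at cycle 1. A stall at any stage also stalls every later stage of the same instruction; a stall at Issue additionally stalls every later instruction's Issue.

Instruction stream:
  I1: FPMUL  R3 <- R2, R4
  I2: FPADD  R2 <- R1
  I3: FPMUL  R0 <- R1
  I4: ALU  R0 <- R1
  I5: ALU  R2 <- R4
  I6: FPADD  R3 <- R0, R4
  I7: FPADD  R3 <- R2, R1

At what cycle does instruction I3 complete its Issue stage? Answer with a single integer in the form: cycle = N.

I1 -> (1, 2, 7, 8)
I2 -> (2, 3, 6, 7)
I3 -> (9, 10, 15, 16)  // struct: FPMUL busy until I1 writes@8
I4 -> (17, 18, 19, 20)  // WAW R0: wait I3 write@16
I5 -> (21, 22, 23, 24)  // struct: ALU busy until I4 writes@20
I6 -> (22, 23, 26, 27)
I7 -> (28, 29, 32, 33)  // struct: FPADD busy until I6 writes@27

cycle = 9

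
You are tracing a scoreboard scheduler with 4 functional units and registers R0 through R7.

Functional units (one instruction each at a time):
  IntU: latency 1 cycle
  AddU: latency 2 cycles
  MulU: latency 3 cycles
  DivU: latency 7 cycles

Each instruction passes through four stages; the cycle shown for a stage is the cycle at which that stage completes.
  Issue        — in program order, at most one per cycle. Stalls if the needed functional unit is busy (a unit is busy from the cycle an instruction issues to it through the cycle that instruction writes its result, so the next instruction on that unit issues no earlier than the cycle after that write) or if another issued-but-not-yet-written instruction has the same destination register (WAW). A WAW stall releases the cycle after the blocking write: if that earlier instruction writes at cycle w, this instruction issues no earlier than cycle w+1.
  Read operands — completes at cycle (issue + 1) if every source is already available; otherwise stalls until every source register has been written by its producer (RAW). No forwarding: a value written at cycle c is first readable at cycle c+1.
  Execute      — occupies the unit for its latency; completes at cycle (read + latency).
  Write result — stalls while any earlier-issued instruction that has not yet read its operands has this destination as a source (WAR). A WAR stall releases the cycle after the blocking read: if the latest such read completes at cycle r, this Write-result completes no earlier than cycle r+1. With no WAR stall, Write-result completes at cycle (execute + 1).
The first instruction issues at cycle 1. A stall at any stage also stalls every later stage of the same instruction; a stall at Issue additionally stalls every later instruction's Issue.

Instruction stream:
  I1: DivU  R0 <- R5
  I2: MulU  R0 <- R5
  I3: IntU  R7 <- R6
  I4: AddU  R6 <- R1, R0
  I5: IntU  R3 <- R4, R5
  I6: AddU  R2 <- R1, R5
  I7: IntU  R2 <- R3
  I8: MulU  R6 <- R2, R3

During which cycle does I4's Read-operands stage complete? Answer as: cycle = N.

I1  is:1  ro:2  ex:9  wr:10
I2  is:11  ro:12  ex:15  wr:16  — WAW R0: wait I1 write@10
I3  is:12  ro:13  ex:14  wr:15
I4  is:13  ro:17  ex:19  wr:20  — RAW R0: wait I2 write@16
I5  is:16  ro:17  ex:18  wr:19  — struct: IntU busy until I3 writes@15
I6  is:21  ro:22  ex:24  wr:25  — struct: AddU busy until I4 writes@20
I7  is:26  ro:27  ex:28  wr:29  — WAW R2: wait I6 write@25
I8  is:27  ro:30  ex:33  wr:34  — RAW R2: wait I7 write@29

cycle = 17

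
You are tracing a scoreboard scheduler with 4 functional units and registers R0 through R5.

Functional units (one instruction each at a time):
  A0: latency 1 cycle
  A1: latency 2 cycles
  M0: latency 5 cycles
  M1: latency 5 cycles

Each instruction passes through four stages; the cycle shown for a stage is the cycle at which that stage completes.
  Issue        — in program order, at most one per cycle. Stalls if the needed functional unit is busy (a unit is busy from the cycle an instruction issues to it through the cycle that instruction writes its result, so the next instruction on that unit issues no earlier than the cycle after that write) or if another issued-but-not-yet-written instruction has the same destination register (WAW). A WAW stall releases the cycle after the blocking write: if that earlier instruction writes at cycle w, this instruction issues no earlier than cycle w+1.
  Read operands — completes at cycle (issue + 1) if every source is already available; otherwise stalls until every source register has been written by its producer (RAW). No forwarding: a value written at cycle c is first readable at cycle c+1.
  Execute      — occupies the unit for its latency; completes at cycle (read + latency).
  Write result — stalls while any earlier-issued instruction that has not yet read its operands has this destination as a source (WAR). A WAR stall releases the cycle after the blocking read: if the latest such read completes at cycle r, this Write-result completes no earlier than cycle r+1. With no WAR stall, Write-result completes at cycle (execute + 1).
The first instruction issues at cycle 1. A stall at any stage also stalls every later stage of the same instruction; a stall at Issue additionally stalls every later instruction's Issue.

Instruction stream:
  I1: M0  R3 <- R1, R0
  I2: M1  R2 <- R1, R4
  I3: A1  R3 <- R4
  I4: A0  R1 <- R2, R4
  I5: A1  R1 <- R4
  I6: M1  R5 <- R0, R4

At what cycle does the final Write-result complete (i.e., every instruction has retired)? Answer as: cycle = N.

cycle = 22

  I1 | 1 | 2 | 7 | 8
  I2 | 2 | 3 | 8 | 9
  I3 | 9 | 10 | 12 | 13   WAW R3: wait I1 write@8
  I4 | 10 | 11 | 12 | 13
  I5 | 14 | 15 | 17 | 18   WAW R1: wait I4 write@13
  I6 | 15 | 16 | 21 | 22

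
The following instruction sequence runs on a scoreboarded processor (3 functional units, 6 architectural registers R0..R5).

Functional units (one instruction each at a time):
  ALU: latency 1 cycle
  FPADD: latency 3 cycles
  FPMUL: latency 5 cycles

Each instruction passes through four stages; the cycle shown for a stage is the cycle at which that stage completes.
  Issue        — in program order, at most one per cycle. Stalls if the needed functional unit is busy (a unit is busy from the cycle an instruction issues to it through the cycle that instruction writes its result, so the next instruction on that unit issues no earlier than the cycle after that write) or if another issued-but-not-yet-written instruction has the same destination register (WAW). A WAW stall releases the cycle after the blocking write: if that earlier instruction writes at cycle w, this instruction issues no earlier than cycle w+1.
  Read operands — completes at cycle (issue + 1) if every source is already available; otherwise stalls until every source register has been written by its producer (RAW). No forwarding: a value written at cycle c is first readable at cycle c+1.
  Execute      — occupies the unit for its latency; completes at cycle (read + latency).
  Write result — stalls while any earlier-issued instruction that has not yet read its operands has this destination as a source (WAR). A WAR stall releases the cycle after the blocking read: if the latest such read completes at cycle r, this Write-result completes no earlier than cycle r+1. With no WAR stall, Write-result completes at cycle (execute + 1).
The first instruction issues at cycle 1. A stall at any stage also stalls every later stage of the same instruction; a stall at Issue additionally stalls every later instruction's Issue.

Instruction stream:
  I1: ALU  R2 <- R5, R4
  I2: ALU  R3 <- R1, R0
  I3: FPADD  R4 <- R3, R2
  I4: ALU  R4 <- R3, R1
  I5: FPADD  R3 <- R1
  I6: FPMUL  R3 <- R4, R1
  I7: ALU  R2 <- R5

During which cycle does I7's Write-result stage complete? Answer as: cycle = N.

cycle = 25

t=1  I1 dispatched to ALU
t=2  I1 operands ready
t=3  I1 complete
t=4  R2←I1
t=5  I2 dispatched to ALU
t=6  I2 operands ready; I3 dispatched to FPADD
t=7  I2 complete
t=8  R3←I2
t=9  I3 operands ready
t=12  I3 complete
t=13  R4←I3
t=14  I4 dispatched to ALU
t=15  I4 operands ready; I5 dispatched to FPADD
t=16  I4 complete; I5 operands ready
t=17  R4←I4
t=19  I5 complete
t=20  R3←I5
t=21  I6 dispatched to FPMUL
t=22  I6 operands ready; I7 dispatched to ALU
t=23  I7 operands ready
t=24  I7 complete
t=25  R2←I7
t=27  I6 complete
t=28  R3←I6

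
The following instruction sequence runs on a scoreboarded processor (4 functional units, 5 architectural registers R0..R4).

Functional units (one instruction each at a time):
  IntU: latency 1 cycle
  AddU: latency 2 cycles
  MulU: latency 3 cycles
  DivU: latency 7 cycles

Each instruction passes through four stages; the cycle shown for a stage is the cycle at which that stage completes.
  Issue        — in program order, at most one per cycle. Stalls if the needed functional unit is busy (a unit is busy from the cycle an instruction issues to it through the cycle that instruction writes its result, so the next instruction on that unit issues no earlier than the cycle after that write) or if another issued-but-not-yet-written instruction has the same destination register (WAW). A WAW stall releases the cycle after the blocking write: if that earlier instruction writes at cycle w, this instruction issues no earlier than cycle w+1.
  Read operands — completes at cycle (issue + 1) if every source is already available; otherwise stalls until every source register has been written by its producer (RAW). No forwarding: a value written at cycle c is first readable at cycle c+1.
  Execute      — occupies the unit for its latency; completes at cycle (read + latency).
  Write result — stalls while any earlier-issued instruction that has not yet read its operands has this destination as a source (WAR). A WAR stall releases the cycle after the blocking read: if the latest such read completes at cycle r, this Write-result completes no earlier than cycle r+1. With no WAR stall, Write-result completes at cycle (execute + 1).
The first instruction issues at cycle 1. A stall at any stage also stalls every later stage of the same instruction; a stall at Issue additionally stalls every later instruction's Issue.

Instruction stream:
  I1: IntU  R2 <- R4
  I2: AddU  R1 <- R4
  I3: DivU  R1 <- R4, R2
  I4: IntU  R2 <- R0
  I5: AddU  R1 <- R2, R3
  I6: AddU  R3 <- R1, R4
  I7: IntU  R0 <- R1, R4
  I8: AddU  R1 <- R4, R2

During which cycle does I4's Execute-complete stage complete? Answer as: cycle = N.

cycle = 10

1) issue 1, read 2, done 3, write 4
2) issue 2, read 3, done 5, write 6
3) issue 7, read 8, done 15, write 16  <WAW R1: wait I2 write@6>
4) issue 8, read 9, done 10, write 11
5) issue 17, read 18, done 20, write 21  <WAW R1: wait I3 write@16>
6) issue 22, read 23, done 25, write 26  <struct: AddU busy until I5 writes@21>
7) issue 23, read 24, done 25, write 26
8) issue 27, read 28, done 30, write 31  <struct: AddU busy until I6 writes@26>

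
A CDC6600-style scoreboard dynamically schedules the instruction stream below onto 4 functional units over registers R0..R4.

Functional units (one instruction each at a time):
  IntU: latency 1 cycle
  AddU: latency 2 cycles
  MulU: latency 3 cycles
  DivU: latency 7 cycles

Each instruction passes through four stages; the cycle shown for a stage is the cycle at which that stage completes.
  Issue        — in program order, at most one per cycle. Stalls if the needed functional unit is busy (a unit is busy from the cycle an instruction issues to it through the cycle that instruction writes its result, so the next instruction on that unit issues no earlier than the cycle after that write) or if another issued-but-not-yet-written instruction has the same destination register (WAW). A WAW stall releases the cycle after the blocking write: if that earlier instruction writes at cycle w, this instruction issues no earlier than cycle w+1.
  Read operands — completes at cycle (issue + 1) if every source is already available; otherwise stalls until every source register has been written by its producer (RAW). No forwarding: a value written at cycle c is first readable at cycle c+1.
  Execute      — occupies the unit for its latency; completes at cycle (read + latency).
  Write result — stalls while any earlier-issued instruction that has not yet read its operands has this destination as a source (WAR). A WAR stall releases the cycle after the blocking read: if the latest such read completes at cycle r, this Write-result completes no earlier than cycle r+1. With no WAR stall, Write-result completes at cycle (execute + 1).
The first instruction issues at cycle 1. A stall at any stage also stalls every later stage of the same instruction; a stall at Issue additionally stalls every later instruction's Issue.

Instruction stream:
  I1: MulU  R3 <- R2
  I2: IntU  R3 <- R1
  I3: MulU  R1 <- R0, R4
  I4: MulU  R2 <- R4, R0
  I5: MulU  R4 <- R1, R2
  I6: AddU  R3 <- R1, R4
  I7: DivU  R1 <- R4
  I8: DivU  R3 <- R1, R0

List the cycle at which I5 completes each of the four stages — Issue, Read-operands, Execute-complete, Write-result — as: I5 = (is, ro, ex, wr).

I5 = (20, 21, 24, 25)

c1: I1→MulU
c2: I1 RO
c5: I1 EX
c6: I1 WR R3
c7: I2→IntU
c8: I2 RO | I3→MulU
c9: I2 EX | I3 RO
c10: I2 WR R3
c12: I3 EX
c13: I3 WR R1
c14: I4→MulU
c15: I4 RO
c18: I4 EX
c19: I4 WR R2
c20: I5→MulU
c21: I5 RO | I6→AddU
c22: I7→DivU
c24: I5 EX
c25: I5 WR R4
c26: I6 RO | I7 RO
c28: I6 EX
c29: I6 WR R3
c33: I7 EX
c34: I7 WR R1
c35: I8→DivU
c36: I8 RO
c43: I8 EX
c44: I8 WR R3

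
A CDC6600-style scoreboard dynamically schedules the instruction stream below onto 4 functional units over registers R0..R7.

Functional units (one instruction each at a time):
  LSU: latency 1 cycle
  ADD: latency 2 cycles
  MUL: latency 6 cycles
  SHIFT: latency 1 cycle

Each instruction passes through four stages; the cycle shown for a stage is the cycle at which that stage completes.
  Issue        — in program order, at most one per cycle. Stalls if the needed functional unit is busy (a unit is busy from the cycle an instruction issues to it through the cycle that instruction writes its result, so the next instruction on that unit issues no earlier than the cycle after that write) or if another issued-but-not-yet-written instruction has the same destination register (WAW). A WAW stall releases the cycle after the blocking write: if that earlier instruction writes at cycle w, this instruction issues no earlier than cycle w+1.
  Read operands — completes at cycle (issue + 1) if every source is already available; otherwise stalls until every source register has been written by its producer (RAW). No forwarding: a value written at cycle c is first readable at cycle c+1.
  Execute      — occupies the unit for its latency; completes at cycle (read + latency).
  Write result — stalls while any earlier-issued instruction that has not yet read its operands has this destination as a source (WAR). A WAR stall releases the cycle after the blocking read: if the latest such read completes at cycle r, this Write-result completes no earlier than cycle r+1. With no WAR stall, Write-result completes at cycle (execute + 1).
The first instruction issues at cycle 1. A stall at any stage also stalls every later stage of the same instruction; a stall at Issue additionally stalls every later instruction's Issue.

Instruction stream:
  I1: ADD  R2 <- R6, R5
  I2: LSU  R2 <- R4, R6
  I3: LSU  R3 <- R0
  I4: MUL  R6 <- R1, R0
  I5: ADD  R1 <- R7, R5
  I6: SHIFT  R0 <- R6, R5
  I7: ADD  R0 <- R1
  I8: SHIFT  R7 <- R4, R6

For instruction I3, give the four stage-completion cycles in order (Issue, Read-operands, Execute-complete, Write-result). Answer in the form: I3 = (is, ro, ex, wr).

  I1 | 1 | 2 | 4 | 5
  I2 | 6 | 7 | 8 | 9   WAW R2: wait I1 write@5
  I3 | 10 | 11 | 12 | 13   struct: LSU busy until I2 writes@9
  I4 | 11 | 12 | 18 | 19
  I5 | 12 | 13 | 15 | 16
  I6 | 13 | 20 | 21 | 22   RAW R6: wait I4 write@19
  I7 | 23 | 24 | 26 | 27   WAW R0: wait I6 write@22
  I8 | 24 | 25 | 26 | 27

I3 = (10, 11, 12, 13)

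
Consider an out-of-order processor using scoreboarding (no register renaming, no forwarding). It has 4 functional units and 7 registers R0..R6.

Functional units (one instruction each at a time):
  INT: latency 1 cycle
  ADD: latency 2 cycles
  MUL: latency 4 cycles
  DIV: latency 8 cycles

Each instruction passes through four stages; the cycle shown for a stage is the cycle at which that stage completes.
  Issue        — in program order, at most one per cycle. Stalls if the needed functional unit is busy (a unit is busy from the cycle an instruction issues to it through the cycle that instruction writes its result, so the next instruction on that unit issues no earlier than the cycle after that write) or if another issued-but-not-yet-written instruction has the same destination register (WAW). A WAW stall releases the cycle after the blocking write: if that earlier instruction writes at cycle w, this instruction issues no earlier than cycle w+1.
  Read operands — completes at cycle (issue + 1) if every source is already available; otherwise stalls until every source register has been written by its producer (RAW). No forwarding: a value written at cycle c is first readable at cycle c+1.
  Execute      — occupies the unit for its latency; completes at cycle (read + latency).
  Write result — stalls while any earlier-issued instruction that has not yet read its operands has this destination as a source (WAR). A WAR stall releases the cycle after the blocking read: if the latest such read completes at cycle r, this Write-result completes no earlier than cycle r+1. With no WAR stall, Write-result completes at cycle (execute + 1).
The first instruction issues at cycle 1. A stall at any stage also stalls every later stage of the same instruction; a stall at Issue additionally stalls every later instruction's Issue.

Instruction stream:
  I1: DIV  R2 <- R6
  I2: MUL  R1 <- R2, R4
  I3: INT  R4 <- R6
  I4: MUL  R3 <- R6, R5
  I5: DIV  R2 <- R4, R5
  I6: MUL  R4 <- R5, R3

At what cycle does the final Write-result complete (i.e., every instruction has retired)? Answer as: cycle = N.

cycle = 31

I1: IS=1 RO=2 EX=10 WR=11
I2: IS=2 RO=12 EX=16 WR=17  [RAW R2: wait I1 write@11]
I3: IS=3 RO=4 EX=5 WR=13  [WAR R4: wait I2 read@12]
I4: IS=18 RO=19 EX=23 WR=24  [struct: MUL busy until I2 writes@17]
I5: IS=19 RO=20 EX=28 WR=29
I6: IS=25 RO=26 EX=30 WR=31  [struct: MUL busy until I4 writes@24]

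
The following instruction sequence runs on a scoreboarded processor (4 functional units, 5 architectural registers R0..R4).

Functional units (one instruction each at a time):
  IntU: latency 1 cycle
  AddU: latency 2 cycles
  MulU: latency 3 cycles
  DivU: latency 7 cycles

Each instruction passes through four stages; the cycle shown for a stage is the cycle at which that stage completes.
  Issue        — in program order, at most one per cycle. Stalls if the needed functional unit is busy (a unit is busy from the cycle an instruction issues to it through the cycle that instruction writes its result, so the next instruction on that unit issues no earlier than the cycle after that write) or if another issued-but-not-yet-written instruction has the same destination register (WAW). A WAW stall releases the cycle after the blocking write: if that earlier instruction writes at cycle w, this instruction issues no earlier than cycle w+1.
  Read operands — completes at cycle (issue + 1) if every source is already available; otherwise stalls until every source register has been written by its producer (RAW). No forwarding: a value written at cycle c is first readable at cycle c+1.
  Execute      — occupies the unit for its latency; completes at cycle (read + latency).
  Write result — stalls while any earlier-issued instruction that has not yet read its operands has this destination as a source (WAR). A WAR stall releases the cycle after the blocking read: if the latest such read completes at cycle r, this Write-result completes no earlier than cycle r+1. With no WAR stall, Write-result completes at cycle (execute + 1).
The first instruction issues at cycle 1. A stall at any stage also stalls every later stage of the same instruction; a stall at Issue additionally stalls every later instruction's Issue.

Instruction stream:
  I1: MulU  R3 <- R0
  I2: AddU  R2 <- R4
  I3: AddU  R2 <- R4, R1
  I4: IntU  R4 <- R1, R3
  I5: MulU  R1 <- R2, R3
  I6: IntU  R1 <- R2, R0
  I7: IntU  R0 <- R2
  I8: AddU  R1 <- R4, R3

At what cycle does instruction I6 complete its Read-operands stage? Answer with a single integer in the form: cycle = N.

cycle 1: I1 dispatched to MulU
cycle 2: I1 operands ready, I2 dispatched to AddU
cycle 3: I2 operands ready
cycle 5: I1 complete, I2 complete
cycle 6: R3←I1, R2←I2
cycle 7: I3 dispatched to AddU
cycle 8: I3 operands ready, I4 dispatched to IntU
cycle 9: I4 operands ready, I5 dispatched to MulU
cycle 10: I3 complete, I4 complete
cycle 11: R2←I3, R4←I4
cycle 12: I5 operands ready
cycle 15: I5 complete
cycle 16: R1←I5
cycle 17: I6 dispatched to IntU
cycle 18: I6 operands ready
cycle 19: I6 complete
cycle 20: R1←I6
cycle 21: I7 dispatched to IntU
cycle 22: I7 operands ready, I8 dispatched to AddU
cycle 23: I7 complete, I8 operands ready
cycle 24: R0←I7
cycle 25: I8 complete
cycle 26: R1←I8

cycle = 18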